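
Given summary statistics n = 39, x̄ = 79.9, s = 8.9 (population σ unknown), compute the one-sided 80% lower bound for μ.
μ ≥ 78.69

Lower bound (one-sided):
t* = 0.851 (one-sided for 80%)
Lower bound = x̄ - t* · s/√n = 79.9 - 0.851 · 8.9/√39 = 78.69

We are 80% confident that μ ≥ 78.69.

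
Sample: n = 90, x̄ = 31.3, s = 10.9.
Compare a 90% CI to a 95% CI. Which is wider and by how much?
95% CI is wider by 0.75

df = 89
90% CI: t* = 1.662, (29.39, 33.21), width = 2 · t* · s/√n = 3.82
95% CI: t* = 1.987, (29.02, 33.58), width = 2 · t* · s/√n = 4.57

The 95% CI is wider by 4.57 - 3.82 = 0.75.
Higher confidence requires a wider interval.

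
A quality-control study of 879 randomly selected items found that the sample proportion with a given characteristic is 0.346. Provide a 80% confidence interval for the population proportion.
(0.325, 0.367)

Proportion CI:
SE = √(p̂(1-p̂)/n) = √(0.346 · 0.654 / 879) = 0.01604

z* = 1.282
Margin = z* · SE = 1.282 · 0.01604 = 0.0206

CI: 0.346 ± 0.0206 = (0.325, 0.367)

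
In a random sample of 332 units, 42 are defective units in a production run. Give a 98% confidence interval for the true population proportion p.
(0.084, 0.169)

Proportion CI:
p̂ = 42/332 = 0.12651
SE = √(p̂(1-p̂)/n) = √(0.12651 · 0.87349 / 332) = 0.01824

z* = 2.326
Margin = z* · SE = 2.326 · 0.01824 = 0.0424

CI: 0.12651 ± 0.0424 = (0.084, 0.169)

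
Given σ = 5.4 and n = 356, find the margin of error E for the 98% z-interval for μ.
Margin of error = 0.67

Margin of error = z* · σ/√n
= 2.326 · 5.4/√356
= 2.326 · 5.4/18.8680
= 0.67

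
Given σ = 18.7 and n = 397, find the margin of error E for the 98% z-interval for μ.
Margin of error = 2.18

Margin of error = z* · σ/√n
= 2.326 · 18.7/√397
= 2.326 · 18.7/19.9249
= 2.18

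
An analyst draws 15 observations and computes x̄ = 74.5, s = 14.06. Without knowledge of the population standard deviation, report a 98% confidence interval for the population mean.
(64.97, 84.03)

t-interval (σ unknown):
df = n - 1 = 14
t* = 2.624 for 98% confidence

Margin of error = t* · s/√n = 2.624 · 14.06/√15 = 9.53

CI: (64.97, 84.03)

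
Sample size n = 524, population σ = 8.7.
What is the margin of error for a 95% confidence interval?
Margin of error = 0.74

Margin of error = z* · σ/√n
= 1.960 · 8.7/√524
= 1.960 · 8.7/22.8910
= 0.74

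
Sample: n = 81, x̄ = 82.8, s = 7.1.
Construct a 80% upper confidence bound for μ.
μ ≤ 83.47

Upper bound (one-sided):
t* = 0.846 (one-sided for 80%)
Upper bound = x̄ + t* · s/√n = 82.8 + 0.846 · 7.1/√81 = 83.47

We are 80% confident that μ ≤ 83.47.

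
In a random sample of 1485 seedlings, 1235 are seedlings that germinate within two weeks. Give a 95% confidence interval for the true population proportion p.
(0.813, 0.851)

Proportion CI:
p̂ = 1235/1485 = 0.83165
SE = √(p̂(1-p̂)/n) = √(0.83165 · 0.16835 / 1485) = 0.00971

z* = 1.960
Margin = z* · SE = 1.960 · 0.00971 = 0.0190

CI: 0.83165 ± 0.0190 = (0.813, 0.851)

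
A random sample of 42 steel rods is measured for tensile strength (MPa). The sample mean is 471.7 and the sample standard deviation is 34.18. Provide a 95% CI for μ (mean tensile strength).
(461.05, 482.35)

t-interval (σ unknown):
df = n - 1 = 41
t* = 2.020 for 95% confidence

Margin of error = t* · s/√n = 2.020 · 34.18/√42 = 10.65

CI: (461.05, 482.35)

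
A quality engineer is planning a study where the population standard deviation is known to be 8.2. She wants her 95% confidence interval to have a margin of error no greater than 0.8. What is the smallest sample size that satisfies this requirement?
n ≥ 404

For margin E ≤ 0.8:
n ≥ (z* · σ / E)²
n ≥ (1.960 · 8.2 / 0.8)²
n ≥ 403.61

Minimum n = 404 (rounding up)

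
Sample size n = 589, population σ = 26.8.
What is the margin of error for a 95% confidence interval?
Margin of error = 2.16

Margin of error = z* · σ/√n
= 1.960 · 26.8/√589
= 1.960 · 26.8/24.2693
= 2.16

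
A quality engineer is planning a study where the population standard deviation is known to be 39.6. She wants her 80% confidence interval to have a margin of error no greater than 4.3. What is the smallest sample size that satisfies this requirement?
n ≥ 140

For margin E ≤ 4.3:
n ≥ (z* · σ / E)²
n ≥ (1.282 · 39.6 / 4.3)²
n ≥ 139.39

Minimum n = 140 (rounding up)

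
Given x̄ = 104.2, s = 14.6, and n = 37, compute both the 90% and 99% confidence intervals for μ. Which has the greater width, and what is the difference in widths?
99% CI is wider by 4.95

df = 36
90% CI: t* = 1.688, (100.15, 108.25), width = 2 · t* · s/√n = 8.10
99% CI: t* = 2.719, (97.67, 110.73), width = 2 · t* · s/√n = 13.05

The 99% CI is wider by 13.05 - 8.10 = 4.95.
Higher confidence requires a wider interval.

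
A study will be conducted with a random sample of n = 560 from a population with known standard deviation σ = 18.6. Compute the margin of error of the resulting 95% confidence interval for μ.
Margin of error = 1.54

Margin of error = z* · σ/√n
= 1.960 · 18.6/√560
= 1.960 · 18.6/23.6643
= 1.54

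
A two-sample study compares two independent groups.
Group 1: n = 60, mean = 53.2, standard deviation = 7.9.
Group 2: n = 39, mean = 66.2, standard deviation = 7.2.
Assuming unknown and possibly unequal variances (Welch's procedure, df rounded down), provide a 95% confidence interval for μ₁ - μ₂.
(-16.06, -9.94)

Difference: x̄₁ - x̄₂ = -13.00
SE = √(s₁²/n₁ + s₂²/n₂) = √(7.9²/60 + 7.2²/39) = 1.5393
df = 86.59 → 86 (Welch–Satterthwaite, rounded down)
t* = 1.988

CI: -13.00 ± 1.988 · 1.5393 = -13.00 ± 3.06 = (-16.06, -9.94)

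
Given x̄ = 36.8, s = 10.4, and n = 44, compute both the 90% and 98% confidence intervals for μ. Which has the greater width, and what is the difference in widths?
98% CI is wider by 2.31

df = 43
90% CI: t* = 1.681, (34.16, 39.44), width = 2 · t* · s/√n = 5.27
98% CI: t* = 2.416, (33.01, 40.59), width = 2 · t* · s/√n = 7.58

The 98% CI is wider by 7.58 - 5.27 = 2.31.
Higher confidence requires a wider interval.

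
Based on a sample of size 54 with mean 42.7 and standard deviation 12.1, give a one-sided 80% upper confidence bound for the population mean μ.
μ ≤ 44.10

Upper bound (one-sided):
t* = 0.848 (one-sided for 80%)
Upper bound = x̄ + t* · s/√n = 42.7 + 0.848 · 12.1/√54 = 44.10

We are 80% confident that μ ≤ 44.10.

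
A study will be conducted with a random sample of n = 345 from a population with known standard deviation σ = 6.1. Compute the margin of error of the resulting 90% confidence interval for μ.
Margin of error = 0.54

Margin of error = z* · σ/√n
= 1.645 · 6.1/√345
= 1.645 · 6.1/18.5742
= 0.54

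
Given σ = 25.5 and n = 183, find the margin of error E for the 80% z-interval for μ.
Margin of error = 2.42

Margin of error = z* · σ/√n
= 1.282 · 25.5/√183
= 1.282 · 25.5/13.5277
= 2.42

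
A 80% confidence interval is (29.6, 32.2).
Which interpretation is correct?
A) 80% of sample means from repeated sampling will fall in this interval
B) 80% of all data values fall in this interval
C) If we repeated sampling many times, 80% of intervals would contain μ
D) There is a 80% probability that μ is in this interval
C

A) Wrong — coverage applies to intervals containing μ, not to future x̄ values.
B) Wrong — a CI is about the parameter μ, not individual data values.
C) Correct — this is the frequentist long-run coverage interpretation.
D) Wrong — μ is fixed; the randomness lives in the interval, not in μ.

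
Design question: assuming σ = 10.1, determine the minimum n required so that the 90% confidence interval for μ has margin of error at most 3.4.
n ≥ 24

For margin E ≤ 3.4:
n ≥ (z* · σ / E)²
n ≥ (1.645 · 10.1 / 3.4)²
n ≥ 23.88

Minimum n = 24 (rounding up)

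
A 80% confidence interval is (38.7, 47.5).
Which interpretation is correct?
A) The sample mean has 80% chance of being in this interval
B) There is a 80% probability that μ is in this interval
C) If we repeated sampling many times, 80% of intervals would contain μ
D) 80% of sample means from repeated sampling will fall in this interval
C

A) Wrong — x̄ is observed and sits in the interval by construction.
B) Wrong — μ is fixed; the randomness lives in the interval, not in μ.
C) Correct — this is the frequentist long-run coverage interpretation.
D) Wrong — coverage applies to intervals containing μ, not to future x̄ values.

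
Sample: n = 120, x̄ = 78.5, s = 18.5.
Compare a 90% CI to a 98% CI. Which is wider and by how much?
98% CI is wider by 2.36

df = 119
90% CI: t* = 1.658, (75.70, 81.30), width = 2 · t* · s/√n = 5.60
98% CI: t* = 2.358, (74.52, 82.48), width = 2 · t* · s/√n = 7.96

The 98% CI is wider by 7.96 - 5.60 = 2.36.
Higher confidence requires a wider interval.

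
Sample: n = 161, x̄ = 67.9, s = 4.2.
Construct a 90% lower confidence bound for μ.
μ ≥ 67.47

Lower bound (one-sided):
t* = 1.287 (one-sided for 90%)
Lower bound = x̄ - t* · s/√n = 67.9 - 1.287 · 4.2/√161 = 67.47

We are 90% confident that μ ≥ 67.47.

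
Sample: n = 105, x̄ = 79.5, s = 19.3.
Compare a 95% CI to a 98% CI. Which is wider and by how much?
98% CI is wider by 1.43

df = 104
95% CI: t* = 1.983, (75.77, 83.23), width = 2 · t* · s/√n = 7.47
98% CI: t* = 2.363, (75.05, 83.95), width = 2 · t* · s/√n = 8.90

The 98% CI is wider by 8.90 - 7.47 = 1.43.
Higher confidence requires a wider interval.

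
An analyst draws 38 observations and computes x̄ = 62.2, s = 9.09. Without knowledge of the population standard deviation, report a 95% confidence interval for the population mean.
(59.21, 65.19)

t-interval (σ unknown):
df = n - 1 = 37
t* = 2.026 for 95% confidence

Margin of error = t* · s/√n = 2.026 · 9.09/√38 = 2.99

CI: (59.21, 65.19)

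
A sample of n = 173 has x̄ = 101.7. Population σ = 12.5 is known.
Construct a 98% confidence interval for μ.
(99.49, 103.91)

z-interval (σ known):
z* = 2.326 for 98% confidence

Margin of error = z* · σ/√n = 2.326 · 12.5/√173 = 2.21

CI: (101.7 - 2.21, 101.7 + 2.21) = (99.49, 103.91)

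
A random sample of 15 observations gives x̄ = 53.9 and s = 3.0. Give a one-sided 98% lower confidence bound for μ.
μ ≥ 52.15

Lower bound (one-sided):
t* = 2.264 (one-sided for 98%)
Lower bound = x̄ - t* · s/√n = 53.9 - 2.264 · 3.0/√15 = 52.15

We are 98% confident that μ ≥ 52.15.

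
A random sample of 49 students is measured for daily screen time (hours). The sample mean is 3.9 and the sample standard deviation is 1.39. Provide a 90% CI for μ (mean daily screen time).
(3.57, 4.23)

t-interval (σ unknown):
df = n - 1 = 48
t* = 1.677 for 90% confidence

Margin of error = t* · s/√n = 1.677 · 1.39/√49 = 0.33

CI: (3.57, 4.23)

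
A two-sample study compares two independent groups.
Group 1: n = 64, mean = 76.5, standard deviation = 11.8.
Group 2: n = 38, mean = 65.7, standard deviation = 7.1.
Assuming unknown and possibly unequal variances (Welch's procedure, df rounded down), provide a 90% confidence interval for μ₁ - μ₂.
(7.69, 13.91)

Difference: x̄₁ - x̄₂ = 10.80
SE = √(s₁²/n₁ + s₂²/n₂) = √(11.8²/64 + 7.1²/38) = 1.8714
df = 99.97 → 99 (Welch–Satterthwaite, rounded down)
t* = 1.660

CI: 10.80 ± 1.660 · 1.8714 = 10.80 ± 3.11 = (7.69, 13.91)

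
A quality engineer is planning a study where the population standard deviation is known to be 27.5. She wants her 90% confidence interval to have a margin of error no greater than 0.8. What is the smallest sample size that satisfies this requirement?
n ≥ 3198

For margin E ≤ 0.8:
n ≥ (z* · σ / E)²
n ≥ (1.645 · 27.5 / 0.8)²
n ≥ 3197.55

Minimum n = 3198 (rounding up)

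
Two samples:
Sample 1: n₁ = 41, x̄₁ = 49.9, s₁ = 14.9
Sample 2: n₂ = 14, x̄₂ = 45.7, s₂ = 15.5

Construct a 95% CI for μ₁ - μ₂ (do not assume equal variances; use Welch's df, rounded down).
(-5.68, 14.08)

Difference: x̄₁ - x̄₂ = 4.20
SE = √(s₁²/n₁ + s₂²/n₂) = √(14.9²/41 + 15.5²/14) = 4.7514
df = 21.79 → 21 (Welch–Satterthwaite, rounded down)
t* = 2.080

CI: 4.20 ± 2.080 · 4.7514 = 4.20 ± 9.88 = (-5.68, 14.08)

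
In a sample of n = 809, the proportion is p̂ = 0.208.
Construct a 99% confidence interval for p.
(0.171, 0.245)

Proportion CI:
SE = √(p̂(1-p̂)/n) = √(0.208 · 0.792 / 809) = 0.01427

z* = 2.576
Margin = z* · SE = 2.576 · 0.01427 = 0.0368

CI: 0.208 ± 0.0368 = (0.171, 0.245)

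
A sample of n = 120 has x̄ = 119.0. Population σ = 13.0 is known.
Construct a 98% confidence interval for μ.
(116.24, 121.76)

z-interval (σ known):
z* = 2.326 for 98% confidence

Margin of error = z* · σ/√n = 2.326 · 13.0/√120 = 2.76

CI: (119.0 - 2.76, 119.0 + 2.76) = (116.24, 121.76)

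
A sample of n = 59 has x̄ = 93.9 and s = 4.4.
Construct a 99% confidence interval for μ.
(92.37, 95.43)

t-interval (σ unknown):
df = n - 1 = 58
t* = 2.663 for 99% confidence

Margin of error = t* · s/√n = 2.663 · 4.4/√59 = 1.53

CI: (92.37, 95.43)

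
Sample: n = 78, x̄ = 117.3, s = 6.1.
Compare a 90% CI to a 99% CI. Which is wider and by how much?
99% CI is wider by 1.35

df = 77
90% CI: t* = 1.665, (116.15, 118.45), width = 2 · t* · s/√n = 2.30
99% CI: t* = 2.641, (115.48, 119.12), width = 2 · t* · s/√n = 3.65

The 99% CI is wider by 3.65 - 2.30 = 1.35.
Higher confidence requires a wider interval.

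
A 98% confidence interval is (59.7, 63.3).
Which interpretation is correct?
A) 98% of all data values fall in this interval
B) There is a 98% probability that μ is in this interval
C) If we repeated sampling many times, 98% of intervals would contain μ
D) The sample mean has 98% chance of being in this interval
C

A) Wrong — a CI is about the parameter μ, not individual data values.
B) Wrong — μ is fixed; the randomness lives in the interval, not in μ.
C) Correct — this is the frequentist long-run coverage interpretation.
D) Wrong — x̄ is observed and sits in the interval by construction.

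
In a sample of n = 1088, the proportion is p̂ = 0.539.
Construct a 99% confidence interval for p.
(0.500, 0.578)

Proportion CI:
SE = √(p̂(1-p̂)/n) = √(0.539 · 0.461 / 1088) = 0.01511

z* = 2.576
Margin = z* · SE = 2.576 · 0.01511 = 0.0389

CI: 0.539 ± 0.0389 = (0.500, 0.578)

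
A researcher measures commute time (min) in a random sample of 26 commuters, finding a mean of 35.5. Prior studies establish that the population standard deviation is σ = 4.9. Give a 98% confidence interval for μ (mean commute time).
(33.26, 37.74)

z-interval (σ known):
z* = 2.326 for 98% confidence

Margin of error = z* · σ/√n = 2.326 · 4.9/√26 = 2.24

CI: (35.5 - 2.24, 35.5 + 2.24) = (33.26, 37.74)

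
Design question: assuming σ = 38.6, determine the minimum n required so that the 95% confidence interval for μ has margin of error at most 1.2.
n ≥ 3975

For margin E ≤ 1.2:
n ≥ (z* · σ / E)²
n ≥ (1.960 · 38.6 / 1.2)²
n ≥ 3974.88

Minimum n = 3975 (rounding up)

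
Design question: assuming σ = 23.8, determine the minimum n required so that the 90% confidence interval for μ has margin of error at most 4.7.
n ≥ 70

For margin E ≤ 4.7:
n ≥ (z* · σ / E)²
n ≥ (1.645 · 23.8 / 4.7)²
n ≥ 69.39

Minimum n = 70 (rounding up)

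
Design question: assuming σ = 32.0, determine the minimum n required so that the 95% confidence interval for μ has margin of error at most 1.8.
n ≥ 1215

For margin E ≤ 1.8:
n ≥ (z* · σ / E)²
n ≥ (1.960 · 32.0 / 1.8)²
n ≥ 1214.14

Minimum n = 1215 (rounding up)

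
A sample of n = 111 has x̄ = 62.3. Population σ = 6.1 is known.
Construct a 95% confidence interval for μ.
(61.17, 63.43)

z-interval (σ known):
z* = 1.960 for 95% confidence

Margin of error = z* · σ/√n = 1.960 · 6.1/√111 = 1.13

CI: (62.3 - 1.13, 62.3 + 1.13) = (61.17, 63.43)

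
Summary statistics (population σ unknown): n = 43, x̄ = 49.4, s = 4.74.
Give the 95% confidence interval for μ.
(47.94, 50.86)

t-interval (σ unknown):
df = n - 1 = 42
t* = 2.018 for 95% confidence

Margin of error = t* · s/√n = 2.018 · 4.74/√43 = 1.46

CI: (47.94, 50.86)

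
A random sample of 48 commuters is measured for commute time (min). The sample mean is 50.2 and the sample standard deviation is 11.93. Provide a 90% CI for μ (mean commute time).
(47.31, 53.09)

t-interval (σ unknown):
df = n - 1 = 47
t* = 1.678 for 90% confidence

Margin of error = t* · s/√n = 1.678 · 11.93/√48 = 2.89

CI: (47.31, 53.09)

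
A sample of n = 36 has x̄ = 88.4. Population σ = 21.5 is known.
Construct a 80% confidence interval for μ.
(83.81, 92.99)

z-interval (σ known):
z* = 1.282 for 80% confidence

Margin of error = z* · σ/√n = 1.282 · 21.5/√36 = 4.59

CI: (88.4 - 4.59, 88.4 + 4.59) = (83.81, 92.99)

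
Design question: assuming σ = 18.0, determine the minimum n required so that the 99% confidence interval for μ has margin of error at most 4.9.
n ≥ 90

For margin E ≤ 4.9:
n ≥ (z* · σ / E)²
n ≥ (2.576 · 18.0 / 4.9)²
n ≥ 89.55

Minimum n = 90 (rounding up)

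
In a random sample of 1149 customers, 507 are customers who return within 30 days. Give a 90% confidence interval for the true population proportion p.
(0.417, 0.465)

Proportion CI:
p̂ = 507/1149 = 0.44125
SE = √(p̂(1-p̂)/n) = √(0.44125 · 0.55875 / 1149) = 0.01465

z* = 1.645
Margin = z* · SE = 1.645 · 0.01465 = 0.0241

CI: 0.44125 ± 0.0241 = (0.417, 0.465)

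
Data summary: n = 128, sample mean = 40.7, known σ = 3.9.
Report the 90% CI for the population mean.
(40.13, 41.27)

z-interval (σ known):
z* = 1.645 for 90% confidence

Margin of error = z* · σ/√n = 1.645 · 3.9/√128 = 0.57

CI: (40.7 - 0.57, 40.7 + 0.57) = (40.13, 41.27)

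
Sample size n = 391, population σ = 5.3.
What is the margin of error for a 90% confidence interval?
Margin of error = 0.44

Margin of error = z* · σ/√n
= 1.645 · 5.3/√391
= 1.645 · 5.3/19.7737
= 0.44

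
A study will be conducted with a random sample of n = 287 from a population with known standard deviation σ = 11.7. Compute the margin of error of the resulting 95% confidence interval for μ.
Margin of error = 1.35

Margin of error = z* · σ/√n
= 1.960 · 11.7/√287
= 1.960 · 11.7/16.9411
= 1.35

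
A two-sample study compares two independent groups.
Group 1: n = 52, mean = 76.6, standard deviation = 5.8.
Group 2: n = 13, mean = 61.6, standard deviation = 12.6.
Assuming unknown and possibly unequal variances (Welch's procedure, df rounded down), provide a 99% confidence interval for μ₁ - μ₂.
(4.20, 25.80)

Difference: x̄₁ - x̄₂ = 15.00
SE = √(s₁²/n₁ + s₂²/n₂) = √(5.8²/52 + 12.6²/13) = 3.5860
df = 13.30 → 13 (Welch–Satterthwaite, rounded down)
t* = 3.012

CI: 15.00 ± 3.012 · 3.5860 = 15.00 ± 10.80 = (4.20, 25.80)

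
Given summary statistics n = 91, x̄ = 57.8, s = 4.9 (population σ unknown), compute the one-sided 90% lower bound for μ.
μ ≥ 57.14

Lower bound (one-sided):
t* = 1.291 (one-sided for 90%)
Lower bound = x̄ - t* · s/√n = 57.8 - 1.291 · 4.9/√91 = 57.14

We are 90% confident that μ ≥ 57.14.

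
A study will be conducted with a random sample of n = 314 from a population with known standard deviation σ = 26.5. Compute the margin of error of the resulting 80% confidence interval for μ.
Margin of error = 1.92

Margin of error = z* · σ/√n
= 1.282 · 26.5/√314
= 1.282 · 26.5/17.7200
= 1.92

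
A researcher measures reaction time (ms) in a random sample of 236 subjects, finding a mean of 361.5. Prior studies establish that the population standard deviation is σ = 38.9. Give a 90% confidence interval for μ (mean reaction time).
(357.33, 365.67)

z-interval (σ known):
z* = 1.645 for 90% confidence

Margin of error = z* · σ/√n = 1.645 · 38.9/√236 = 4.17

CI: (361.5 - 4.17, 361.5 + 4.17) = (357.33, 365.67)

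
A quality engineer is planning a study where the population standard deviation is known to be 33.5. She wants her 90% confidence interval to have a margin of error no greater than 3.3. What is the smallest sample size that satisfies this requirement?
n ≥ 279

For margin E ≤ 3.3:
n ≥ (z* · σ / E)²
n ≥ (1.645 · 33.5 / 3.3)²
n ≥ 278.86

Minimum n = 279 (rounding up)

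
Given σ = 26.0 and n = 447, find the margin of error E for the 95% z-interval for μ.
Margin of error = 2.41

Margin of error = z* · σ/√n
= 1.960 · 26.0/√447
= 1.960 · 26.0/21.1424
= 2.41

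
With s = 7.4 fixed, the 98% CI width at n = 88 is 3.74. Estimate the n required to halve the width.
n ≈ 352

CI width ∝ 1/√n
To reduce width by factor 2, need √n to grow by 2 → need 2² = 4 times as many samples.

Current: n = 88, width = 3.74
New: n = 352, width ≈ 1.84

Width reduced by factor of 3.74/1.84 = 2.03.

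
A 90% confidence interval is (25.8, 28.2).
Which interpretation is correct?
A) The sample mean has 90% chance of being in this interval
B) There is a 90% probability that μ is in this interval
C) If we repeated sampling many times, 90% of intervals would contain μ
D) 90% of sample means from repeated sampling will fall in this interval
C

A) Wrong — x̄ is observed and sits in the interval by construction.
B) Wrong — μ is fixed; the randomness lives in the interval, not in μ.
C) Correct — this is the frequentist long-run coverage interpretation.
D) Wrong — coverage applies to intervals containing μ, not to future x̄ values.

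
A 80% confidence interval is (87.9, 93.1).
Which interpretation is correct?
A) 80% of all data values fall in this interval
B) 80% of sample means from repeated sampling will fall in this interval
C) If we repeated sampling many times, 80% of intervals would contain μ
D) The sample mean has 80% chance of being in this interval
C

A) Wrong — a CI is about the parameter μ, not individual data values.
B) Wrong — coverage applies to intervals containing μ, not to future x̄ values.
C) Correct — this is the frequentist long-run coverage interpretation.
D) Wrong — x̄ is observed and sits in the interval by construction.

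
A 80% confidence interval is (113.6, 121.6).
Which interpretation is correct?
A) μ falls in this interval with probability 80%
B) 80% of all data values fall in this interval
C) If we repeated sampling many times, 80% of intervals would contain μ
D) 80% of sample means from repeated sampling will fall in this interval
C

A) Wrong — μ is fixed; the randomness lives in the interval, not in μ.
B) Wrong — a CI is about the parameter μ, not individual data values.
C) Correct — this is the frequentist long-run coverage interpretation.
D) Wrong — coverage applies to intervals containing μ, not to future x̄ values.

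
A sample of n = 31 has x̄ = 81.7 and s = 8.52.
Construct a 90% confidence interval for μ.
(79.10, 84.30)

t-interval (σ unknown):
df = n - 1 = 30
t* = 1.697 for 90% confidence

Margin of error = t* · s/√n = 1.697 · 8.52/√31 = 2.60

CI: (79.10, 84.30)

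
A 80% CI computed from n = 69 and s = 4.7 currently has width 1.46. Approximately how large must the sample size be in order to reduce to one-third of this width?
n ≈ 621

CI width ∝ 1/√n
To reduce width by factor 3, need √n to grow by 3 → need 3² = 9 times as many samples.

Current: n = 69, width = 1.46
New: n = 621, width ≈ 0.48

Width reduced by factor of 1.46/0.48 = 3.04.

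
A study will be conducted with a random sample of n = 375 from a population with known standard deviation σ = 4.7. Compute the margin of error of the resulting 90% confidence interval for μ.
Margin of error = 0.40

Margin of error = z* · σ/√n
= 1.645 · 4.7/√375
= 1.645 · 4.7/19.3649
= 0.40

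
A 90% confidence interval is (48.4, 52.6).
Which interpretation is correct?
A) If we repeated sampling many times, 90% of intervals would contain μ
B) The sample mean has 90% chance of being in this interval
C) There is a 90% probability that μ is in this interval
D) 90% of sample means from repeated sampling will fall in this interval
A

A) Correct — this is the frequentist long-run coverage interpretation.
B) Wrong — x̄ is observed and sits in the interval by construction.
C) Wrong — μ is fixed; the randomness lives in the interval, not in μ.
D) Wrong — coverage applies to intervals containing μ, not to future x̄ values.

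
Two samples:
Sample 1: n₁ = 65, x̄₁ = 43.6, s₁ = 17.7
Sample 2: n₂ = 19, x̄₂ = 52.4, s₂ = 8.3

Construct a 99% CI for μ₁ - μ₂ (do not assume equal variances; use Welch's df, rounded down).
(-16.51, -1.09)

Difference: x̄₁ - x̄₂ = -8.80
SE = √(s₁²/n₁ + s₂²/n₂) = √(17.7²/65 + 8.3²/19) = 2.9061
df = 65.24 → 65 (Welch–Satterthwaite, rounded down)
t* = 2.654

CI: -8.80 ± 2.654 · 2.9061 = -8.80 ± 7.71 = (-16.51, -1.09)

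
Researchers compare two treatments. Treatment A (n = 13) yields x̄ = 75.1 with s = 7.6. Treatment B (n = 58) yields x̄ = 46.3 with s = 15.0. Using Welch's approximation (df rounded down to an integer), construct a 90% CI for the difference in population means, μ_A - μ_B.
(23.93, 33.67)

Difference: x̄₁ - x̄₂ = 28.80
SE = √(s₁²/n₁ + s₂²/n₂) = √(7.6²/13 + 15.0²/58) = 2.8849
df = 36.28 → 36 (Welch–Satterthwaite, rounded down)
t* = 1.688

CI: 28.80 ± 1.688 · 2.8849 = 28.80 ± 4.87 = (23.93, 33.67)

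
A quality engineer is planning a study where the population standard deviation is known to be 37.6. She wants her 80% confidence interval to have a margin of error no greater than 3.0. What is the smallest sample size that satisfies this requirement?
n ≥ 259

For margin E ≤ 3.0:
n ≥ (z* · σ / E)²
n ≥ (1.282 · 37.6 / 3.0)²
n ≥ 258.17

Minimum n = 259 (rounding up)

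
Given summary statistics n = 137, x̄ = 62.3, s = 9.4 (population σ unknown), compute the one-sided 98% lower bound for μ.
μ ≥ 60.63

Lower bound (one-sided):
t* = 2.074 (one-sided for 98%)
Lower bound = x̄ - t* · s/√n = 62.3 - 2.074 · 9.4/√137 = 60.63

We are 98% confident that μ ≥ 60.63.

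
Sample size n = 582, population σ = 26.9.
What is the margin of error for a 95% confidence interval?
Margin of error = 2.19

Margin of error = z* · σ/√n
= 1.960 · 26.9/√582
= 1.960 · 26.9/24.1247
= 2.19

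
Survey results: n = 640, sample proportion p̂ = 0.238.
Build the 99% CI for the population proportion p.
(0.195, 0.281)

Proportion CI:
SE = √(p̂(1-p̂)/n) = √(0.238 · 0.762 / 640) = 0.01683

z* = 2.576
Margin = z* · SE = 2.576 · 0.01683 = 0.0434

CI: 0.238 ± 0.0434 = (0.195, 0.281)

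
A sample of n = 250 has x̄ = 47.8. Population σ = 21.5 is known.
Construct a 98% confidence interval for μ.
(44.64, 50.96)

z-interval (σ known):
z* = 2.326 for 98% confidence

Margin of error = z* · σ/√n = 2.326 · 21.5/√250 = 3.16

CI: (47.8 - 3.16, 47.8 + 3.16) = (44.64, 50.96)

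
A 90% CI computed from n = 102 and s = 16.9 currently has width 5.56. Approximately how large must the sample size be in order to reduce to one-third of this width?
n ≈ 918

CI width ∝ 1/√n
To reduce width by factor 3, need √n to grow by 3 → need 3² = 9 times as many samples.

Current: n = 102, width = 5.56
New: n = 918, width ≈ 1.84

Width reduced by factor of 5.56/1.84 = 3.02.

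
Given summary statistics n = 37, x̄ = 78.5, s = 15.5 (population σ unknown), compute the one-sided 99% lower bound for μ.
μ ≥ 72.30

Lower bound (one-sided):
t* = 2.434 (one-sided for 99%)
Lower bound = x̄ - t* · s/√n = 78.5 - 2.434 · 15.5/√37 = 72.30

We are 99% confident that μ ≥ 72.30.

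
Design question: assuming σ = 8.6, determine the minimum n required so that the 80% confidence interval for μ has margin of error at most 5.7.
n ≥ 4

For margin E ≤ 5.7:
n ≥ (z* · σ / E)²
n ≥ (1.282 · 8.6 / 5.7)²
n ≥ 3.74

Minimum n = 4 (rounding up)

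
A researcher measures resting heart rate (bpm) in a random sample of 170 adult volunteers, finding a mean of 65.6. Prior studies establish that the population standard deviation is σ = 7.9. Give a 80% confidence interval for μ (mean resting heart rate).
(64.82, 66.38)

z-interval (σ known):
z* = 1.282 for 80% confidence

Margin of error = z* · σ/√n = 1.282 · 7.9/√170 = 0.78

CI: (65.6 - 0.78, 65.6 + 0.78) = (64.82, 66.38)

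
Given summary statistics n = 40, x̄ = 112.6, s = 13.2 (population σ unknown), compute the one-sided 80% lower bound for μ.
μ ≥ 110.82

Lower bound (one-sided):
t* = 0.851 (one-sided for 80%)
Lower bound = x̄ - t* · s/√n = 112.6 - 0.851 · 13.2/√40 = 110.82

We are 80% confident that μ ≥ 110.82.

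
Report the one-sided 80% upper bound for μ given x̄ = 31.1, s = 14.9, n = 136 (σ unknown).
μ ≤ 32.18

Upper bound (one-sided):
t* = 0.844 (one-sided for 80%)
Upper bound = x̄ + t* · s/√n = 31.1 + 0.844 · 14.9/√136 = 32.18

We are 80% confident that μ ≤ 32.18.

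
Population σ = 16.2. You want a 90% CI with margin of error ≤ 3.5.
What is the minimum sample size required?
n ≥ 58

For margin E ≤ 3.5:
n ≥ (z* · σ / E)²
n ≥ (1.645 · 16.2 / 3.5)²
n ≥ 57.97

Minimum n = 58 (rounding up)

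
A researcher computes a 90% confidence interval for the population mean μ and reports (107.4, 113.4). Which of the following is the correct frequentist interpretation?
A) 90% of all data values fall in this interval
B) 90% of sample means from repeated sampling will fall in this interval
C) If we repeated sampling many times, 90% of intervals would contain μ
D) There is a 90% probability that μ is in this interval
C

A) Wrong — a CI is about the parameter μ, not individual data values.
B) Wrong — coverage applies to intervals containing μ, not to future x̄ values.
C) Correct — this is the frequentist long-run coverage interpretation.
D) Wrong — μ is fixed; the randomness lives in the interval, not in μ.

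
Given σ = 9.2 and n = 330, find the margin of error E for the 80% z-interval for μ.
Margin of error = 0.65

Margin of error = z* · σ/√n
= 1.282 · 9.2/√330
= 1.282 · 9.2/18.1659
= 0.65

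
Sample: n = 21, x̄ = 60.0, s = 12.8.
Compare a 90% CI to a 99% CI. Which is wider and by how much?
99% CI is wider by 6.25

df = 20
90% CI: t* = 1.725, (55.18, 64.82), width = 2 · t* · s/√n = 9.64
99% CI: t* = 2.845, (52.05, 67.95), width = 2 · t* · s/√n = 15.89

The 99% CI is wider by 15.89 - 9.64 = 6.25.
Higher confidence requires a wider interval.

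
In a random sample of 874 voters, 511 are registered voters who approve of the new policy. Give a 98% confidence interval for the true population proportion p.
(0.546, 0.623)

Proportion CI:
p̂ = 511/874 = 0.58467
SE = √(p̂(1-p̂)/n) = √(0.58467 · 0.41533 / 874) = 0.01667

z* = 2.326
Margin = z* · SE = 2.326 · 0.01667 = 0.0388

CI: 0.58467 ± 0.0388 = (0.546, 0.623)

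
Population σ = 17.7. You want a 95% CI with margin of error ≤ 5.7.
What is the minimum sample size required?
n ≥ 38

For margin E ≤ 5.7:
n ≥ (z* · σ / E)²
n ≥ (1.960 · 17.7 / 5.7)²
n ≥ 37.04

Minimum n = 38 (rounding up)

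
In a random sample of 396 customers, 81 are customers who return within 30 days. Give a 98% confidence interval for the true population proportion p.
(0.157, 0.252)

Proportion CI:
p̂ = 81/396 = 0.20455
SE = √(p̂(1-p̂)/n) = √(0.20455 · 0.79545 / 396) = 0.02027

z* = 2.326
Margin = z* · SE = 2.326 · 0.02027 = 0.0471

CI: 0.20455 ± 0.0471 = (0.157, 0.252)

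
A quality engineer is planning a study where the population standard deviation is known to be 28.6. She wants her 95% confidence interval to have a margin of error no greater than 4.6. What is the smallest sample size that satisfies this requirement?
n ≥ 149

For margin E ≤ 4.6:
n ≥ (z* · σ / E)²
n ≥ (1.960 · 28.6 / 4.6)²
n ≥ 148.50

Minimum n = 149 (rounding up)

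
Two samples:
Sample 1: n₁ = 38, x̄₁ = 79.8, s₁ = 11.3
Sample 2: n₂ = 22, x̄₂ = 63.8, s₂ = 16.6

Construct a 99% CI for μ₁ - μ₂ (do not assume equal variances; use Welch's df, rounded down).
(5.09, 26.91)

Difference: x̄₁ - x̄₂ = 16.00
SE = √(s₁²/n₁ + s₂²/n₂) = √(11.3²/38 + 16.6²/22) = 3.9857
df = 32.45 → 32 (Welch–Satterthwaite, rounded down)
t* = 2.738

CI: 16.00 ± 2.738 · 3.9857 = 16.00 ± 10.91 = (5.09, 26.91)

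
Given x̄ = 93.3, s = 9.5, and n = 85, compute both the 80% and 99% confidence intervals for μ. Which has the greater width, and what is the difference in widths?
99% CI is wider by 2.77

df = 84
80% CI: t* = 1.292, (91.97, 94.63), width = 2 · t* · s/√n = 2.66
99% CI: t* = 2.636, (90.58, 96.02), width = 2 · t* · s/√n = 5.43

The 99% CI is wider by 5.43 - 2.66 = 2.77.
Higher confidence requires a wider interval.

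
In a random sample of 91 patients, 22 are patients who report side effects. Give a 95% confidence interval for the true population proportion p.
(0.154, 0.330)

Proportion CI:
p̂ = 22/91 = 0.24176
SE = √(p̂(1-p̂)/n) = √(0.24176 · 0.75824 / 91) = 0.04488

z* = 1.960
Margin = z* · SE = 1.960 · 0.04488 = 0.0880

CI: 0.24176 ± 0.0880 = (0.154, 0.330)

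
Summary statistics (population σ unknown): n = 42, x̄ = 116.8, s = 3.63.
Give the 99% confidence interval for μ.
(115.29, 118.31)

t-interval (σ unknown):
df = n - 1 = 41
t* = 2.701 for 99% confidence

Margin of error = t* · s/√n = 2.701 · 3.63/√42 = 1.51

CI: (115.29, 118.31)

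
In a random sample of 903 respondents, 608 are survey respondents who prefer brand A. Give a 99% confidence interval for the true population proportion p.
(0.633, 0.714)

Proportion CI:
p̂ = 608/903 = 0.67331
SE = √(p̂(1-p̂)/n) = √(0.67331 · 0.32669 / 903) = 0.01561

z* = 2.576
Margin = z* · SE = 2.576 · 0.01561 = 0.0402

CI: 0.67331 ± 0.0402 = (0.633, 0.714)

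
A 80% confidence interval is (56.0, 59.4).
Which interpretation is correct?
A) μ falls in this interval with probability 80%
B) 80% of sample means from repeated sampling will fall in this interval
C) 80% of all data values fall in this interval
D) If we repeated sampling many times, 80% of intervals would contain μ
D

A) Wrong — μ is fixed; the randomness lives in the interval, not in μ.
B) Wrong — coverage applies to intervals containing μ, not to future x̄ values.
C) Wrong — a CI is about the parameter μ, not individual data values.
D) Correct — this is the frequentist long-run coverage interpretation.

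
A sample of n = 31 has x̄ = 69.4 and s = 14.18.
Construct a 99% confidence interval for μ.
(62.40, 76.40)

t-interval (σ unknown):
df = n - 1 = 30
t* = 2.750 for 99% confidence

Margin of error = t* · s/√n = 2.750 · 14.18/√31 = 7.00

CI: (62.40, 76.40)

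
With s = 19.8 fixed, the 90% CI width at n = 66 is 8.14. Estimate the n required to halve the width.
n ≈ 264

CI width ∝ 1/√n
To reduce width by factor 2, need √n to grow by 2 → need 2² = 4 times as many samples.

Current: n = 66, width = 8.14
New: n = 264, width ≈ 4.02

Width reduced by factor of 8.14/4.02 = 2.02.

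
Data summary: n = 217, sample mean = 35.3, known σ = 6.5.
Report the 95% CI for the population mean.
(34.44, 36.16)

z-interval (σ known):
z* = 1.960 for 95% confidence

Margin of error = z* · σ/√n = 1.960 · 6.5/√217 = 0.86

CI: (35.3 - 0.86, 35.3 + 0.86) = (34.44, 36.16)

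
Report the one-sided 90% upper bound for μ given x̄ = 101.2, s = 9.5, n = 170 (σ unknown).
μ ≤ 102.14

Upper bound (one-sided):
t* = 1.287 (one-sided for 90%)
Upper bound = x̄ + t* · s/√n = 101.2 + 1.287 · 9.5/√170 = 102.14

We are 90% confident that μ ≤ 102.14.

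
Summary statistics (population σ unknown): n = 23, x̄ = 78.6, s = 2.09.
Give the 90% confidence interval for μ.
(77.85, 79.35)

t-interval (σ unknown):
df = n - 1 = 22
t* = 1.717 for 90% confidence

Margin of error = t* · s/√n = 1.717 · 2.09/√23 = 0.75

CI: (77.85, 79.35)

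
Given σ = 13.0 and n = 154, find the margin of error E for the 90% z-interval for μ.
Margin of error = 1.72

Margin of error = z* · σ/√n
= 1.645 · 13.0/√154
= 1.645 · 13.0/12.4097
= 1.72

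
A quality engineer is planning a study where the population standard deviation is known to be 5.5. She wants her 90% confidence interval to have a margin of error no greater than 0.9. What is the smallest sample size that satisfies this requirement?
n ≥ 102

For margin E ≤ 0.9:
n ≥ (z* · σ / E)²
n ≥ (1.645 · 5.5 / 0.9)²
n ≥ 101.06

Minimum n = 102 (rounding up)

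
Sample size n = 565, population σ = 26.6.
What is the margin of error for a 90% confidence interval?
Margin of error = 1.84

Margin of error = z* · σ/√n
= 1.645 · 26.6/√565
= 1.645 · 26.6/23.7697
= 1.84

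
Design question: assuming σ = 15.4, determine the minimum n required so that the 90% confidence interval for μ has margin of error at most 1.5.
n ≥ 286

For margin E ≤ 1.5:
n ≥ (z* · σ / E)²
n ≥ (1.645 · 15.4 / 1.5)²
n ≥ 285.23

Minimum n = 286 (rounding up)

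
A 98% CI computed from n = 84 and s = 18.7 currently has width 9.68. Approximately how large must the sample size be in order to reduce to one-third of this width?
n ≈ 756

CI width ∝ 1/√n
To reduce width by factor 3, need √n to grow by 3 → need 3² = 9 times as many samples.

Current: n = 84, width = 9.68
New: n = 756, width ≈ 3.17

Width reduced by factor of 9.68/3.17 = 3.05.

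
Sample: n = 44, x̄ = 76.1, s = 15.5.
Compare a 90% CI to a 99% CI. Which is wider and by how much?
99% CI is wider by 4.73

df = 43
90% CI: t* = 1.681, (72.17, 80.03), width = 2 · t* · s/√n = 7.86
99% CI: t* = 2.695, (69.80, 82.40), width = 2 · t* · s/√n = 12.59

The 99% CI is wider by 12.59 - 7.86 = 4.73.
Higher confidence requires a wider interval.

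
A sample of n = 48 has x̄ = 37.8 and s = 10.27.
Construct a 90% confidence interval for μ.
(35.31, 40.29)

t-interval (σ unknown):
df = n - 1 = 47
t* = 1.678 for 90% confidence

Margin of error = t* · s/√n = 1.678 · 10.27/√48 = 2.49

CI: (35.31, 40.29)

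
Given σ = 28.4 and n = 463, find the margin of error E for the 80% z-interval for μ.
Margin of error = 1.69

Margin of error = z* · σ/√n
= 1.282 · 28.4/√463
= 1.282 · 28.4/21.5174
= 1.69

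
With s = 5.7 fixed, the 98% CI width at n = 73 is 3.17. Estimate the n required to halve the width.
n ≈ 292

CI width ∝ 1/√n
To reduce width by factor 2, need √n to grow by 2 → need 2² = 4 times as many samples.

Current: n = 73, width = 3.17
New: n = 292, width ≈ 1.56

Width reduced by factor of 3.17/1.56 = 2.03.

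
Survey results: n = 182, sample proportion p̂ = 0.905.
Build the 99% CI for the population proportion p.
(0.849, 0.961)

Proportion CI:
SE = √(p̂(1-p̂)/n) = √(0.905 · 0.095 / 182) = 0.02173

z* = 2.576
Margin = z* · SE = 2.576 · 0.02173 = 0.0560

CI: 0.905 ± 0.0560 = (0.849, 0.961)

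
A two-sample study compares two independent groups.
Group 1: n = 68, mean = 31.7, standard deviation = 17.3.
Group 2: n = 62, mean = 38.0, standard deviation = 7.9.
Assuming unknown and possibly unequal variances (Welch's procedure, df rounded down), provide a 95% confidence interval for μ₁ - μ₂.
(-10.92, -1.68)

Difference: x̄₁ - x̄₂ = -6.30
SE = √(s₁²/n₁ + s₂²/n₂) = √(17.3²/68 + 7.9²/62) = 2.3255
df = 95.66 → 95 (Welch–Satterthwaite, rounded down)
t* = 1.985

CI: -6.30 ± 1.985 · 2.3255 = -6.30 ± 4.62 = (-10.92, -1.68)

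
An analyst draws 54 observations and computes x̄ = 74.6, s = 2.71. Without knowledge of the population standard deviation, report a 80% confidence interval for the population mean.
(74.12, 75.08)

t-interval (σ unknown):
df = n - 1 = 53
t* = 1.298 for 80% confidence

Margin of error = t* · s/√n = 1.298 · 2.71/√54 = 0.48

CI: (74.12, 75.08)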